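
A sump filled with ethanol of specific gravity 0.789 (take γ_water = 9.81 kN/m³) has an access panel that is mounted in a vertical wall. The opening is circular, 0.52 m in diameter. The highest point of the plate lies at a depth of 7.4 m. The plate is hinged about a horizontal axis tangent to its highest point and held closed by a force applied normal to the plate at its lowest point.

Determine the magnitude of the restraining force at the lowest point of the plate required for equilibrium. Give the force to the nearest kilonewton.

P ≈ 6 kN

γ = 0.789 × 9.81 = 7.74009 kN/m³.
The centroid is at the centre, 0.26 m below the top of the plate, so the centroid depth is h_c = 7.4 + 0.26 = 7.66 m.
A = π(0.26)² = 0.212372 m².
Resultant F = γ·h_c·A = 7.74009 × 7.66 × 0.212372 = 12.5913 kN.
I_c = πr⁴/4 = π × 0.26⁴/4 = 0.00358908 m⁴.
Centre of pressure: y_p = y_c + I_c/(y_c·A) = 7.66 + 0.00358908/(7.66 × 0.212372) = 7.66 + 0.00220626 = 7.66221 m along the plane.
The resultant acts 0.26 + 0.00220626 = 0.262206 m (along the plate) below the hinge at the top edge, so the moment about the hinge is M = F × 0.262206 = 12.5913 × 0.262206 = 3.30151 kN·m.
A normal force at the bottom, 0.52 m from the hinge, must supply this moment: P = 3.30151/0.52 = 6.34906 kN.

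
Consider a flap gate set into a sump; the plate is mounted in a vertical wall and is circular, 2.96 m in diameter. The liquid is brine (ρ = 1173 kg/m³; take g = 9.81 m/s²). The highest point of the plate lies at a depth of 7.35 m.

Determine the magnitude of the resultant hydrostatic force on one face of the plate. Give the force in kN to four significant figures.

γ = ρg = 1173 × 9.81 / 1000 = 11.50713 kN/m³.
The centroid is at the centre, 1.48 m below the top of the plate, so the centroid depth is h_c = 7.35 + 1.48 = 8.83 m.
A = π(1.48)² = 6.88134 m².
Resultant F = γ·h_c·A = 11.50713 × 8.83 × 6.88134 = 699.199 kN.

F ≈ 699.2 kN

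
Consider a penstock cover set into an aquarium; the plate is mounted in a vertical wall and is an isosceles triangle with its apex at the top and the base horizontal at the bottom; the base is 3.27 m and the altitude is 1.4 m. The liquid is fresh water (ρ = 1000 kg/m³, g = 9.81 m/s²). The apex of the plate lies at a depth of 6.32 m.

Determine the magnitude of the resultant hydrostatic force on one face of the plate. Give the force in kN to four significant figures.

F ≈ 162.9 kN

γ = ρg = 1000 × 9.81 = 9810 N/m³ = 9.81 kN/m³.
With the apex up, the centroid sits 2h/3 = 2 × 1.4/3 = 0.933333 m below the apex, so the centroid depth is h_c = 6.32 + 0.933333 = 7.25333 m.
A = ½ × 3.27 × 1.4 = 2.289 m².
Resultant F = γ·h_c·A = 9.81 × 7.25333 × 2.289 = 162.874 kN.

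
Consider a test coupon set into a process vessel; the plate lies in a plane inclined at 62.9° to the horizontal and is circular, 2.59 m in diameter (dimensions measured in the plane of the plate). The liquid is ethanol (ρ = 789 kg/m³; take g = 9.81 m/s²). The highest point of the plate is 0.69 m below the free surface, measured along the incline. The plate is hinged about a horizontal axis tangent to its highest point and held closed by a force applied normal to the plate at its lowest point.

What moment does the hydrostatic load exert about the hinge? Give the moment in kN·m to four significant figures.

M ≈ 108.5 kN·m

γ = ρg = 789 × 9.81 / 1000 = 7.74009 kN/m³.
Let θ = 62.9° be the plate's angle to the horizontal; measure y along the incline from where the plane meets the free surface. Vertical depth h = y·sinθ with sinθ = 0.890213.
The centroid is at the centre, 1.295 m below the top of the plate, so y_c = 0.69 + 1.295 = 1.985 m and h_c = 1.985 × 0.890213 = 1.76707 m.
A = π(1.295)² = 5.26853 m².
Resultant F = γ·h_c·A = 7.74009 × 1.76707 × 5.26853 = 72.0592 kN.
I_c = πr⁴/4 = π × 1.295⁴/4 = 2.20886 m⁴.
Centre of pressure: y_p = y_c + I_c/(y_c·A) = 1.985 + 2.20886/(1.985 × 5.26853) = 1.985 + 0.211212 = 2.19621 m along the plane.
The resultant acts 1.295 + 0.211212 = 1.50621 m (along the plate) below the hinge at the top edge, so the moment about the hinge is M = F × 1.50621 = 72.0592 × 1.50621 = 108.536 kN·m.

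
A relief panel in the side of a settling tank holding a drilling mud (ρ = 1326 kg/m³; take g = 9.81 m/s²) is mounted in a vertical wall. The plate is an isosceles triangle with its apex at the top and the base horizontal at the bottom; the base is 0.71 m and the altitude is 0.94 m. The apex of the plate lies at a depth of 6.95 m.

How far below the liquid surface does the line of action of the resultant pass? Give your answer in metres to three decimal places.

h_p = 7.583 m

γ = ρg = 1326 × 9.81 / 1000 = 13.00806 kN/m³.
With the apex up, the centroid sits 2h/3 = 2 × 0.94/3 = 0.626667 m below the apex, so the centroid depth is h_c = 6.95 + 0.626667 = 7.57667 m.
A = ½ × 0.71 × 0.94 = 0.3337 m².
Resultant F = γ·h_c·A = 13.00806 × 7.57667 × 0.3337 = 32.8887 kN.
I_c = b·h³/36 = 0.71 × 0.94³/36 = 0.016381 m⁴.
Centre of pressure: y_p = y_c + I_c/(y_c·A) = 7.57667 + 0.016381/(7.57667 × 0.3337) = 7.57667 + 0.00647897 = 7.58315 m along the plane.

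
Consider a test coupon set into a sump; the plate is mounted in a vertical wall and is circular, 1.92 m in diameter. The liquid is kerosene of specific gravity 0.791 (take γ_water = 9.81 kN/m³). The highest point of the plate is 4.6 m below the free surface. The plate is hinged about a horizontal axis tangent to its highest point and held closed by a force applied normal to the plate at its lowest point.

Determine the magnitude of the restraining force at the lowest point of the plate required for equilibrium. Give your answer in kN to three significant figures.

γ = 0.791 × 9.81 = 7.75971 kN/m³.
The centroid is at the centre, 0.96 m below the top of the plate, so the centroid depth is h_c = 4.6 + 0.96 = 5.56 m.
A = π(0.96)² = 2.89529 m².
Resultant F = γ·h_c·A = 7.75971 × 5.56 × 2.89529 = 124.914 kN.
I_c = πr⁴/4 = π × 0.96⁴/4 = 0.667075 m⁴.
Centre of pressure: y_p = y_c + I_c/(y_c·A) = 5.56 + 0.667075/(5.56 × 2.89529) = 5.56 + 0.0414389 = 5.60144 m along the plane.
The resultant acts 0.96 + 0.0414389 = 1.00144 m (along the plate) below the hinge at the top edge, so the moment about the hinge is M = F × 1.00144 = 124.914 × 1.00144 = 125.094 kN·m.
A normal force at the bottom, 1.92 m from the hinge, must supply this moment: P = 125.094/1.92 = 65.1531 kN.

P ≈ 65.2 kN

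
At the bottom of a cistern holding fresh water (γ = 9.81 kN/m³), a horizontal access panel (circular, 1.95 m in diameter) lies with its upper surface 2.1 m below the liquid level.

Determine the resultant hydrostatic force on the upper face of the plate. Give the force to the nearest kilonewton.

F ≈ 62 kN

γ = 9.81 kN/m³.
The plate is horizontal, so pressure is uniform at p = γ·h = 9.81 × 2.1 = 20.601 kN/m².
A = π(0.975)² = 2.98648 m².
F = p·A = 20.601 × 2.98648 = 61.5245 kN.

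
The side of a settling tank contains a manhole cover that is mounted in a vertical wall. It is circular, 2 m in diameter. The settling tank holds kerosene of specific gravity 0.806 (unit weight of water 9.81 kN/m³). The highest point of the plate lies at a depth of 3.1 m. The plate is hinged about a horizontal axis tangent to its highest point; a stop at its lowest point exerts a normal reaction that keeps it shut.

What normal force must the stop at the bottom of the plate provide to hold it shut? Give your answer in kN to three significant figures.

P ≈ 54.0 kN

γ = 0.806 × 9.81 = 7.90686 kN/m³.
The centroid is at the centre, 1 m below the top of the plate, so the centroid depth is h_c = 3.1 + 1 = 4.1 m.
A = π(1)² = 3.14159 m².
Resultant F = γ·h_c·A = 7.90686 × 4.1 × 3.14159 = 101.844 kN.
I_c = πr⁴/4 = π × 1⁴/4 = 0.785398 m⁴.
Centre of pressure: y_p = y_c + I_c/(y_c·A) = 4.1 + 0.785398/(4.1 × 3.14159) = 4.1 + 0.0609756 = 4.16098 m along the plane.
The resultant acts 1 + 0.0609756 = 1.06098 m (along the plate) below the hinge at the top edge, so the moment about the hinge is M = F × 1.06098 = 101.844 × 1.06098 = 108.054 kN·m.
A normal force at the bottom, 2 m from the hinge, must supply this moment: P = 108.054/2 = 54.027 kN.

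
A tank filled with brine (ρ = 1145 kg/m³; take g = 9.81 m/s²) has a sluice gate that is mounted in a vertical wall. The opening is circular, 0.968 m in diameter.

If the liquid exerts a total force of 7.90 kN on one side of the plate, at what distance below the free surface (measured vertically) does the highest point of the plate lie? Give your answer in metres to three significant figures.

γ = ρg = 1145 × 9.81 / 1000 = 11.23245 kN/m³.
A = π(0.484)² = 0.735937 m².
From F = γ·h_c·A, the centroid depth is h_c = 7.90/(11.23245 × 0.735937) = 0.955679 m.
The centroid is at the centre, 0.484 m below the top of the plate, so the highest point sits at h_top = 0.955679 − 0.484 = 0.471679 m below the surface.

d_top ≈ 0.472 m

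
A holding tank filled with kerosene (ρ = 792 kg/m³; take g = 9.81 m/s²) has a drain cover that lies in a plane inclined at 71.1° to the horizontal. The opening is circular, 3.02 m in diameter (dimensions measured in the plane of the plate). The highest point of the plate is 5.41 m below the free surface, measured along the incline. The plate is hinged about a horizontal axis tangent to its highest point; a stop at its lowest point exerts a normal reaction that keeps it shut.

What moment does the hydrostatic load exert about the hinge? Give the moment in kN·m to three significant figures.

M ≈ 580 kN·m

γ = ρg = 792 × 9.81 / 1000 = 7.76952 kN/m³.
Let θ = 71.1° be the plate's angle to the horizontal; measure y along the incline from where the plane meets the free surface. Vertical depth h = y·sinθ with sinθ = 0.946085.
The centroid is at the centre, 1.51 m below the top of the plate, so y_c = 5.41 + 1.51 = 6.92 m and h_c = 6.92 × 0.946085 = 6.54691 m.
A = π(1.51)² = 7.16315 m².
Resultant F = γ·h_c·A = 7.76952 × 6.54691 × 7.16315 = 364.363 kN.
I_c = πr⁴/4 = π × 1.51⁴/4 = 4.08317 m⁴.
Centre of pressure: y_p = y_c + I_c/(y_c·A) = 6.92 + 4.08317/(6.92 × 7.16315) = 6.92 + 0.0823735 = 7.00237 m along the plane.
The resultant acts 1.51 + 0.0823735 = 1.59237 m (along the plate) below the hinge at the top edge, so the moment about the hinge is M = F × 1.59237 = 364.363 × 1.59237 = 580.201 kN·m.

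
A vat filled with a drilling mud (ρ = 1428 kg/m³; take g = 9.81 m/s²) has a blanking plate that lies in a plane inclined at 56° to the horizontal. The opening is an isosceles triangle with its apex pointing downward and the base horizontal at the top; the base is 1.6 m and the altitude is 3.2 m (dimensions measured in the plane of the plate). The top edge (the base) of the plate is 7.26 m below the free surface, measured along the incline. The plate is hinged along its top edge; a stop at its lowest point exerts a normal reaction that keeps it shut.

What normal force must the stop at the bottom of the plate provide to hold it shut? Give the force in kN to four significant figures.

P ≈ 87.81 kN

γ = ρg = 1428 × 9.81 / 1000 = 14.00868 kN/m³.
Let θ = 56° be the plate's angle to the horizontal; measure y along the incline from where the plane meets the free surface. Vertical depth h = y·sinθ with sinθ = 0.829038.
With the apex down, the centroid sits h/3 = 3.2/3 = 1.06667 m below the base (the top edge), so y_c = 7.26 + 1.06667 = 8.32667 m and h_c = 8.32667 × 0.829038 = 6.90313 m.
A = ½ × 1.6 × 3.2 = 2.56 m².
Resultant F = γ·h_c·A = 14.00868 × 6.90313 × 2.56 = 247.562 kN.
I_c = b·h³/36 = 1.6 × 3.2³/36 = 1.45636 m⁴.
Centre of pressure: y_p = y_c + I_c/(y_c·A) = 8.32667 + 1.45636/(8.32667 × 2.56) = 8.32667 + 0.0683215 = 8.39499 m along the plane.
The resultant acts 1.06667 + 0.0683215 = 1.13499 m (along the plate) below the hinge at the top edge, so the moment about the hinge is M = F × 1.13499 = 247.562 × 1.13499 = 280.98 kN·m.
A normal force at the bottom, 3.2 m from the hinge, must supply this moment: P = 280.98/3.2 = 87.8063 kN.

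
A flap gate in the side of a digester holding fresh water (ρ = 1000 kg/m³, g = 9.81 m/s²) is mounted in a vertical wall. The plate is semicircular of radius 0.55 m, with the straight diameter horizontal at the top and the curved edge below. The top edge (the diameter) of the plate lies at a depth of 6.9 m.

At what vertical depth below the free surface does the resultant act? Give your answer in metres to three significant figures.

γ = ρg = 1000 × 9.81 = 9810 N/m³ = 9.81 kN/m³.
The centroid of a semicircle lies 4r/(3π) = 0.233427 m from the diameter, here below the top edge, so the centroid depth is h_c = 6.9 + 0.233427 = 7.13343 m.
A = πr²/2 = π × 0.55²/2 = 0.475166 m².
Resultant F = γ·h_c·A = 9.81 × 7.13343 × 0.475166 = 33.2516 kN.
I_c = (π/8 − 8/(9π))·r⁴ = 0.109757 × 0.55⁴ = 0.0100435 m⁴.
Centre of pressure: y_p = y_c + I_c/(y_c·A) = 7.13343 + 0.0100435/(7.13343 × 0.475166) = 7.13343 + 0.00296307 = 7.13639 m along the plane.

h_p = 7.14 m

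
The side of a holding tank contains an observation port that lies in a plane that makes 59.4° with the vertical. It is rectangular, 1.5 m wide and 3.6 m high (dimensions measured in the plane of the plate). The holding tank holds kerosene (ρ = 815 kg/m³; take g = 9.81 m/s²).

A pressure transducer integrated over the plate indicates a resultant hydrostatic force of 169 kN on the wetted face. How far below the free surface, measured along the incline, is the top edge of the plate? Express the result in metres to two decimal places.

y_top ≈ 5.89 m

γ = ρg = 815 × 9.81 / 1000 = 7.99515 kN/m³.
A = 1.5 × 3.6 = 5.4 m².
From F = γ·h_c·A, the centroid depth is h_c = 169/(7.99515 × 5.4) = 3.91441 m.
The plate makes 59.4° with the vertical, i.e. θ = 90° − 59.4° = 30.6° to the horizontal. Measuring y along the incline from the free-surface line, vertical depth h = y·sinθ with sinθ = 0.509041.
Along the incline, y_c = h_c/sinθ = 3.91441/0.509041 = 7.68977 m.
The centroid lies 3.6/2 = 1.8 m below the top edge, so the top edge sits at y_top = 7.68977 − 1.8 = 5.88977 m along the incline.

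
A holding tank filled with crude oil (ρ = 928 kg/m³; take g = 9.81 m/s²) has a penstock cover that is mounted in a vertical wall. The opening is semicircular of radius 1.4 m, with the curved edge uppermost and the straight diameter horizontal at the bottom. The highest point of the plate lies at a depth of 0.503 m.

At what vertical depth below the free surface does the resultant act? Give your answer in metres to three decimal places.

h_p = 1.413 m

γ = ρg = 928 × 9.81 / 1000 = 9.10368 kN/m³.
The centroid lies 4r/(3π) = 0.594178 m above the diameter, so r − 4r/(3π) = 1.4 − 0.594178 = 0.805822 m below the topmost point, so the centroid depth is h_c = 0.503 + 0.805822 = 1.30882 m.
A = πr²/2 = π × 1.4²/2 = 3.07876 m².
Resultant F = γ·h_c·A = 9.10368 × 1.30882 × 3.07876 = 36.6837 kN.
I_c = (π/8 − 8/(9π))·r⁴ = 0.109757 × 1.4⁴ = 0.421642 m⁴.
Centre of pressure: y_p = y_c + I_c/(y_c·A) = 1.30882 + 0.421642/(1.30882 × 3.07876) = 1.30882 + 0.104638 = 1.41346 m along the plane.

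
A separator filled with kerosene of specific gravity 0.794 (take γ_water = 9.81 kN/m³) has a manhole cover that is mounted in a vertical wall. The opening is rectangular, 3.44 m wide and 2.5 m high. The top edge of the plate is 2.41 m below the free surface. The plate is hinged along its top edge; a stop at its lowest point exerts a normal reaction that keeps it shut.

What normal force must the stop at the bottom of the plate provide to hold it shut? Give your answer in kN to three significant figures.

γ = 0.794 × 9.81 = 7.78914 kN/m³.
The centroid lies 2.5/2 = 1.25 m below the top edge, so the centroid depth is h_c = 2.41 + 1.25 = 3.66 m.
A = 3.44 × 2.5 = 8.6 m².
Resultant F = γ·h_c·A = 7.78914 × 3.66 × 8.6 = 245.171 kN.
I_c = b·h³/12 = 3.44 × 2.5³/12 = 4.47917 m⁴.
Centre of pressure: y_p = y_c + I_c/(y_c·A) = 3.66 + 4.47917/(3.66 × 8.6) = 3.66 + 0.142304 = 3.8023 m along the plane.
The resultant acts 1.25 + 0.142304 = 1.3923 m (along the plate) below the hinge at the top edge, so the moment about the hinge is M = F × 1.3923 = 245.171 × 1.3923 = 341.352 kN·m.
A normal force at the bottom, 2.5 m from the hinge, must supply this moment: P = 341.352/2.5 = 136.541 kN.

P ≈ 137 kN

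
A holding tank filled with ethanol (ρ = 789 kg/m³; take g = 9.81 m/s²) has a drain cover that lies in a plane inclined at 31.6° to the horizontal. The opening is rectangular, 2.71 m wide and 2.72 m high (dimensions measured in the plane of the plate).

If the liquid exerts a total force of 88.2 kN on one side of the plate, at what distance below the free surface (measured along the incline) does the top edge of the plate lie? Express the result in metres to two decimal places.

y_top ≈ 1.59 m

γ = ρg = 789 × 9.81 / 1000 = 7.74009 kN/m³.
A = 2.71 × 2.72 = 7.3712 m².
From F = γ·h_c·A, the centroid depth is h_c = 88.2/(7.74009 × 7.3712) = 1.54591 m.
Let θ = 31.6° be the plate's angle to the horizontal; measure y along the incline from where the plane meets the free surface. Vertical depth h = y·sinθ with sinθ = 0.523986.
Along the incline, y_c = h_c/sinθ = 1.54591/0.523986 = 2.95029 m.
The centroid lies 2.72/2 = 1.36 m below the top edge, so the top edge sits at y_top = 2.95029 − 1.36 = 1.59029 m along the incline.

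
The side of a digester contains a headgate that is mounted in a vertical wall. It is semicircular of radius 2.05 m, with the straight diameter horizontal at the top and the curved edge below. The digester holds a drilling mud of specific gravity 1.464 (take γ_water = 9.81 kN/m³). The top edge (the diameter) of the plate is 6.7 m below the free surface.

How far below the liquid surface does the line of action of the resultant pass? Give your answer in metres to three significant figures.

h_p = 7.61 m

γ = 1.464 × 9.81 = 14.36184 kN/m³.
The centroid of a semicircle lies 4r/(3π) = 0.870047 m from the diameter, here below the top edge, so the centroid depth is h_c = 6.7 + 0.870047 = 7.57005 m.
A = πr²/2 = π × 2.05²/2 = 6.60127 m².
Resultant F = γ·h_c·A = 14.36184 × 7.57005 × 6.60127 = 717.689 kN.
I_c = (π/8 − 8/(9π))·r⁴ = 0.109757 × 2.05⁴ = 1.93842 m⁴.
Centre of pressure: y_p = y_c + I_c/(y_c·A) = 7.57005 + 1.93842/(7.57005 × 6.60127) = 7.57005 + 0.0387902 = 7.60884 m along the plane.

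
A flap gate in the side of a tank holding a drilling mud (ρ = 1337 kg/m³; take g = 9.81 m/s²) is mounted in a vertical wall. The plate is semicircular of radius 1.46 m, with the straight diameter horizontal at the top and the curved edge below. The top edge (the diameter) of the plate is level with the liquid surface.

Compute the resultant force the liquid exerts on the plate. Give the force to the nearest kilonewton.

F ≈ 27 kN

γ = ρg = 1337 × 9.81 / 1000 = 13.11597 kN/m³.
The centroid of a semicircle lies 4r/(3π) = 0.619643 m from the diameter, here below the top edge, so the centroid depth is h_c = 0.619643 m.
A = πr²/2 = π × 1.46²/2 = 3.34831 m².
Resultant F = γ·h_c·A = 13.11597 × 0.619643 × 3.34831 = 27.2124 kN.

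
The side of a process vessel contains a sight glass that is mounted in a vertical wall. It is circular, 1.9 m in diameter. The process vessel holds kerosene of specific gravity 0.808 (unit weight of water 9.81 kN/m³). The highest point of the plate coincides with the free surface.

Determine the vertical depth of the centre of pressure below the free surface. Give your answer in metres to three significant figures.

h_p = 1.19 m

γ = 0.808 × 9.81 = 7.92648 kN/m³.
The centroid is at the centre, 0.95 m below the top of the plate, so the centroid depth is h_c = 0.95 m.
A = π(0.95)² = 2.83529 m².
Resultant F = γ·h_c·A = 7.92648 × 0.95 × 2.83529 = 21.3502 kN.
I_c = πr⁴/4 = π × 0.95⁴/4 = 0.639712 m⁴.
Centre of pressure: y_p = y_c + I_c/(y_c·A) = 0.95 + 0.639712/(0.95 × 2.83529) = 0.95 + 0.2375 = 1.1875 m along the plane.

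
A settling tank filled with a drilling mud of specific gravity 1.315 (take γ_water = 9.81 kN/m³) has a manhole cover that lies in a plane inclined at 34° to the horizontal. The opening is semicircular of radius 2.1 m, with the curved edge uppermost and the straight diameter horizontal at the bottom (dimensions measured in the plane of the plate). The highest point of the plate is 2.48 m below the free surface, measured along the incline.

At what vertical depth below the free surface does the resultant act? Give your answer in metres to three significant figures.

h_p = 2.11 m

γ = 1.315 × 9.81 = 12.90015 kN/m³.
Let θ = 34° be the plate's angle to the horizontal; measure y along the incline from where the plane meets the free surface. Vertical depth h = y·sinθ with sinθ = 0.559193.
The centroid lies 4r/(3π) = 0.891268 m above the diameter, so r − 4r/(3π) = 2.1 − 0.891268 = 1.20873 m below the topmost point, so y_c = 2.48 + 1.20873 = 3.68873 m and h_c = 3.68873 × 0.559193 = 2.06271 m.
A = πr²/2 = π × 2.1²/2 = 6.92721 m².
Resultant F = γ·h_c·A = 12.90015 × 2.06271 × 6.92721 = 184.328 kN.
I_c = (π/8 − 8/(9π))·r⁴ = 0.109757 × 2.1⁴ = 2.13457 m⁴.
Centre of pressure: y_p = y_c + I_c/(y_c·A) = 3.68873 + 2.13457/(3.68873 × 6.92721) = 3.68873 + 0.0835363 = 3.77227 m along the plane.
Vertically, h_p = y_p·sinθ = 3.77227 × 0.559193 = 2.10943 m.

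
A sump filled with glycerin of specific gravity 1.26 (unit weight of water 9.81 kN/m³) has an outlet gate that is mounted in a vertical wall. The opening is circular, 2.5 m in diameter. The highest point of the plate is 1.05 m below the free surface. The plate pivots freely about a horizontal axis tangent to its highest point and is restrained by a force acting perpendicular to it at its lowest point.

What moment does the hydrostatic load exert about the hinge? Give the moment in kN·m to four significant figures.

M ≈ 198.1 kN·m

γ = 1.26 × 9.81 = 12.3606 kN/m³.
The centroid is at the centre, 1.25 m below the top of the plate, so the centroid depth is h_c = 1.05 + 1.25 = 2.3 m.
A = π(1.25)² = 4.90874 m².
Resultant F = γ·h_c·A = 12.3606 × 2.3 × 4.90874 = 139.552 kN.
I_c = πr⁴/4 = π × 1.25⁴/4 = 1.91748 m⁴.
Centre of pressure: y_p = y_c + I_c/(y_c·A) = 2.3 + 1.91748/(2.3 × 4.90874) = 2.3 + 0.169837 = 2.46984 m along the plane.
The resultant acts 1.25 + 0.169837 = 1.41984 m (along the plate) below the hinge at the top edge, so the moment about the hinge is M = F × 1.41984 = 139.552 × 1.41984 = 198.142 kN·m.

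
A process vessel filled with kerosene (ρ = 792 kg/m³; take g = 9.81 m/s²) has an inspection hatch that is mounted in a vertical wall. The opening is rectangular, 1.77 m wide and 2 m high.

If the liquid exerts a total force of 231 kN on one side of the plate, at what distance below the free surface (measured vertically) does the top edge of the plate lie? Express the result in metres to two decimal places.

d_top ≈ 7.40 m

γ = ρg = 792 × 9.81 / 1000 = 7.76952 kN/m³.
A = 1.77 × 2 = 3.54 m².
From F = γ·h_c·A, the centroid depth is h_c = 231/(7.76952 × 3.54) = 8.39875 m.
The centroid lies 2/2 = 1 m below the top edge, so the top edge sits at h_top = 8.39875 − 1 = 7.39875 m below the surface.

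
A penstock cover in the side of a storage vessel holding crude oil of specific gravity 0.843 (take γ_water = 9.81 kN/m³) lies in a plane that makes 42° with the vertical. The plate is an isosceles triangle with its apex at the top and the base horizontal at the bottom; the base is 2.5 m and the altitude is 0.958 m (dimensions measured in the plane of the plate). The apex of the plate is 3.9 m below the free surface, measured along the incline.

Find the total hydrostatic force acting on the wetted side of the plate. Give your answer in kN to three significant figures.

F ≈ 33.4 kN

γ = 0.843 × 9.81 = 8.26983 kN/m³.
The plate makes 42° with the vertical, i.e. θ = 90° − 42° = 48° to the horizontal. Measuring y along the incline from the free-surface line, vertical depth h = y·sinθ with sinθ = 0.743145.
With the apex up, the centroid sits 2h/3 = 2 × 0.958/3 = 0.638667 m below the apex, so y_c = 3.9 + 0.638667 = 4.53867 m and h_c = 4.53867 × 0.743145 = 3.37289 m.
A = ½ × 2.5 × 0.958 = 1.1975 m².
Resultant F = γ·h_c·A = 8.26983 × 3.37289 × 1.1975 = 33.4021 kN.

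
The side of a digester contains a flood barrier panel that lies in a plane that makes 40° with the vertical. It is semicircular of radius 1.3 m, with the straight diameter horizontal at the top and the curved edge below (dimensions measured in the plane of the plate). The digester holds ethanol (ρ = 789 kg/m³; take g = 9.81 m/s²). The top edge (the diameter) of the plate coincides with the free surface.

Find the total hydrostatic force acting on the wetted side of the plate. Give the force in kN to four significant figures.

γ = ρg = 789 × 9.81 / 1000 = 7.74009 kN/m³.
The plate makes 40° with the vertical, i.e. θ = 90° − 40° = 50° to the horizontal. Measuring y along the incline from the free-surface line, vertical depth h = y·sinθ with sinθ = 0.766044.
The centroid of a semicircle lies 4r/(3π) = 0.551737 m from the diameter, here below the top edge, so y_c = 0.551737 m and h_c = 0.551737 × 0.766044 = 0.422655 m.
A = πr²/2 = π × 1.3²/2 = 2.65465 m².
Resultant F = γ·h_c·A = 7.74009 × 0.422655 × 2.65465 = 8.68439 kN.

F ≈ 8.684 kN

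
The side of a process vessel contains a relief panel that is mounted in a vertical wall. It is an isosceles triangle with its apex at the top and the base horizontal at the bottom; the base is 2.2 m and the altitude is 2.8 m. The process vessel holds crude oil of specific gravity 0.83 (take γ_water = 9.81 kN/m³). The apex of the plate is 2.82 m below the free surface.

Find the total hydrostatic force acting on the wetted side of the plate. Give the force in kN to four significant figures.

γ = 0.83 × 9.81 = 8.1423 kN/m³.
With the apex up, the centroid sits 2h/3 = 2 × 2.8/3 = 1.86667 m below the apex, so the centroid depth is h_c = 2.82 + 1.86667 = 4.68667 m.
A = ½ × 2.2 × 2.8 = 3.08 m².
Resultant F = γ·h_c·A = 8.1423 × 4.68667 × 3.08 = 117.534 kN.

F ≈ 117.5 kN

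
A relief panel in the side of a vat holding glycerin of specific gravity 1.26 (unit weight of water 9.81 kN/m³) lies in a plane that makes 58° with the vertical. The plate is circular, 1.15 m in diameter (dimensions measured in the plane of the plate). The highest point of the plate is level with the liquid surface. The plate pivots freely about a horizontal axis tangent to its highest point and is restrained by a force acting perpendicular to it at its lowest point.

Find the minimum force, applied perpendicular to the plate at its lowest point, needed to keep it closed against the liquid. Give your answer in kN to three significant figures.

P ≈ 2.45 kN

γ = 1.26 × 9.81 = 12.3606 kN/m³.
The plate makes 58° with the vertical, i.e. θ = 90° − 58° = 32° to the horizontal. Measuring y along the incline from the free-surface line, vertical depth h = y·sinθ with sinθ = 0.529919.
The centroid is at the centre, 0.575 m below the top of the plate, so y_c = 0.575 m and h_c = 0.575 × 0.529919 = 0.304703 m.
A = π(0.575)² = 1.03869 m².
Resultant F = γ·h_c·A = 12.3606 × 0.304703 × 1.03869 = 3.91203 kN.
I_c = πr⁴/4 = π × 0.575⁴/4 = 0.0858541 m⁴.
Centre of pressure: y_p = y_c + I_c/(y_c·A) = 0.575 + 0.0858541/(0.575 × 1.03869) = 0.575 + 0.14375 = 0.71875 m along the plane.
The resultant acts 0.575 + 0.14375 = 0.71875 m (along the plate) below the hinge at the top edge, so the moment about the hinge is M = F × 0.71875 = 3.91203 × 0.71875 = 2.81177 kN·m.
A normal force at the bottom, 1.15 m from the hinge, must supply this moment: P = 2.81177/1.15 = 2.44502 kN.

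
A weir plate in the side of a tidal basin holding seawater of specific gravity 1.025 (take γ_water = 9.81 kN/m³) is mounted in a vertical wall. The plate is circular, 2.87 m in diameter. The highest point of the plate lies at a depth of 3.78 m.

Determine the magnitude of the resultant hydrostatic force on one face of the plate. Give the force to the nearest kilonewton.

F ≈ 339 kN

γ = 1.025 × 9.81 = 10.05525 kN/m³.
The centroid is at the centre, 1.435 m below the top of the plate, so the centroid depth is h_c = 3.78 + 1.435 = 5.215 m.
A = π(1.435)² = 6.46925 m².
Resultant F = γ·h_c·A = 10.05525 × 5.215 × 6.46925 = 339.235 kN.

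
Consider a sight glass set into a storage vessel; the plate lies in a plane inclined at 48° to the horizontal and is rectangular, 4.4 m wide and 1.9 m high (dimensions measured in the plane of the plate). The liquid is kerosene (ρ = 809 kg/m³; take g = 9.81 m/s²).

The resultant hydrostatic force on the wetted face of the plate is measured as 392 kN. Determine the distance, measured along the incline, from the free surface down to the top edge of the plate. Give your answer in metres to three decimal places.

γ = ρg = 809 × 9.81 / 1000 = 7.93629 kN/m³.
A = 4.4 × 1.9 = 8.36 m².
From F = γ·h_c·A, the centroid depth is h_c = 392/(7.93629 × 8.36) = 5.9083 m.
Let θ = 48° be the plate's angle to the horizontal; measure y along the incline from where the plane meets the free surface. Vertical depth h = y·sinθ with sinθ = 0.743145.
Along the incline, y_c = h_c/sinθ = 5.9083/0.743145 = 7.9504 m.
The centroid lies 1.9/2 = 0.95 m below the top edge, so the top edge sits at y_top = 7.9504 − 0.95 = 7.0004 m along the incline.

y_top ≈ 7.000 m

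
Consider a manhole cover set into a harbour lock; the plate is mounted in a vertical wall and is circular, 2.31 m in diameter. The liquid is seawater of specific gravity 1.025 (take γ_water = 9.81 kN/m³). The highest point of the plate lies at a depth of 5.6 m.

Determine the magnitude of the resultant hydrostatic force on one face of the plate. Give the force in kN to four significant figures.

γ = 1.025 × 9.81 = 10.05525 kN/m³.
The centroid is at the centre, 1.155 m below the top of the plate, so the centroid depth is h_c = 5.6 + 1.155 = 6.755 m.
A = π(1.155)² = 4.19096 m².
Resultant F = γ·h_c·A = 10.05525 × 6.755 × 4.19096 = 284.663 kN.

F ≈ 284.7 kN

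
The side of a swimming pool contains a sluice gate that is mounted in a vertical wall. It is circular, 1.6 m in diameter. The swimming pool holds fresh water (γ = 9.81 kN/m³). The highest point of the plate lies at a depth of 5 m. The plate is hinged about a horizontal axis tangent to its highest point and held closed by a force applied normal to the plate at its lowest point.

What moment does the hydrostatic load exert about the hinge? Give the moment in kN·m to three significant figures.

γ = 9.81 kN/m³.
The centroid is at the centre, 0.8 m below the top of the plate, so the centroid depth is h_c = 5 + 0.8 = 5.8 m.
A = π(0.8)² = 2.01062 m².
Resultant F = γ·h_c·A = 9.81 × 5.8 × 2.01062 = 114.4 kN.
I_c = πr⁴/4 = π × 0.8⁴/4 = 0.321699 m⁴.
Centre of pressure: y_p = y_c + I_c/(y_c·A) = 5.8 + 0.321699/(5.8 × 2.01062) = 5.8 + 0.0275862 = 5.82759 m along the plane.
The resultant acts 0.8 + 0.0275862 = 0.827586 m (along the plate) below the hinge at the top edge, so the moment about the hinge is M = F × 0.827586 = 114.4 × 0.827586 = 94.6758 kN·m.

M ≈ 94.7 kN·m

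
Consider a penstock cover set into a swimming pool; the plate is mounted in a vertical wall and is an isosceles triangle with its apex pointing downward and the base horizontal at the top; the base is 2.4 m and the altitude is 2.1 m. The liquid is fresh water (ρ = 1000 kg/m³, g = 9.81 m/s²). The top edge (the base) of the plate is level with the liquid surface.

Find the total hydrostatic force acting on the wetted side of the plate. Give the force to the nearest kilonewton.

γ = ρg = 1000 × 9.81 = 9810 N/m³ = 9.81 kN/m³.
With the apex down, the centroid sits h/3 = 2.1/3 = 0.7 m below the base (the top edge), so the centroid depth is h_c = 0.7 m.
A = ½ × 2.4 × 2.1 = 2.52 m².
Resultant F = γ·h_c·A = 9.81 × 0.7 × 2.52 = 17.3048 kN.

F ≈ 17 kN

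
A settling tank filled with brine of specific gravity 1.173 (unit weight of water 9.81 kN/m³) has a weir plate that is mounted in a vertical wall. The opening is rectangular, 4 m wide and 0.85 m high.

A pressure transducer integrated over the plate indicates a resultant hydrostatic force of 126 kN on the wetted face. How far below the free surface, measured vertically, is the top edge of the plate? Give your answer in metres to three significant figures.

d_top ≈ 2.80 m

γ = 1.173 × 9.81 = 11.50713 kN/m³.
A = 4 × 0.85 = 3.4 m².
From F = γ·h_c·A, the centroid depth is h_c = 126/(11.50713 × 3.4) = 3.22051 m.
The centroid lies 0.85/2 = 0.425 m below the top edge, so the top edge sits at h_top = 3.22051 − 0.425 = 2.79551 m below the surface.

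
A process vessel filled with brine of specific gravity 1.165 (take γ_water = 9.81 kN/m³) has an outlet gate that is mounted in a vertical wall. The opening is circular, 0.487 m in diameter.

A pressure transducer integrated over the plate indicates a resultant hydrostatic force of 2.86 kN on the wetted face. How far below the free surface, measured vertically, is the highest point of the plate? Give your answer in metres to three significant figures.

γ = 1.165 × 9.81 = 11.42865 kN/m³.
A = π(0.2435)² = 0.186272 m².
From F = γ·h_c·A, the centroid depth is h_c = 2.86/(11.42865 × 0.186272) = 1.34346 m.
The centroid is at the centre, 0.2435 m below the top of the plate, so the highest point sits at h_top = 1.34346 − 0.2435 = 1.09996 m below the surface.

d_top ≈ 1.10 m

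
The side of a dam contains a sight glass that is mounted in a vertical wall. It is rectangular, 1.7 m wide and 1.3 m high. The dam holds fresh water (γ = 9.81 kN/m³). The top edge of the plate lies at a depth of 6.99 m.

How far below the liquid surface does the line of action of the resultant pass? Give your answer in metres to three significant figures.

γ = 9.81 kN/m³.
The centroid lies 1.3/2 = 0.65 m below the top edge, so the centroid depth is h_c = 6.99 + 0.65 = 7.64 m.
A = 1.7 × 1.3 = 2.21 m².
Resultant F = γ·h_c·A = 9.81 × 7.64 × 2.21 = 165.636 kN.
I_c = b·h³/12 = 1.7 × 1.3³/12 = 0.311242 m⁴.
Centre of pressure: y_p = y_c + I_c/(y_c·A) = 7.64 + 0.311242/(7.64 × 2.21) = 7.64 + 0.0184337 = 7.65843 m along the plane.

h_p = 7.66 m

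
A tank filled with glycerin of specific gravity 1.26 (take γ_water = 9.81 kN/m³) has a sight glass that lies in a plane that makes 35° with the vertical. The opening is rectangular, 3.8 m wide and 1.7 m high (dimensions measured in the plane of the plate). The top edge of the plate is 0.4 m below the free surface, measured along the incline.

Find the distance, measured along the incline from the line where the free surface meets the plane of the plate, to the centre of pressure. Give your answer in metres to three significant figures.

y_p = 1.44 m

γ = 1.26 × 9.81 = 12.3606 kN/m³.
The plate makes 35° with the vertical, i.e. θ = 90° − 35° = 55° to the horizontal. Measuring y along the incline from the free-surface line, vertical depth h = y·sinθ with sinθ = 0.819152.
The centroid lies 1.7/2 = 0.85 m below the top edge, so y_c = 0.4 + 0.85 = 1.25 m and h_c = 1.25 × 0.819152 = 1.02394 m.
A = 3.8 × 1.7 = 6.46 m².
Resultant F = γ·h_c·A = 12.3606 × 1.02394 × 6.46 = 81.7611 kN.
I_c = b·h³/12 = 3.8 × 1.7³/12 = 1.55578 m⁴.
Centre of pressure: y_p = y_c + I_c/(y_c·A) = 1.25 + 1.55578/(1.25 × 6.46) = 1.25 + 0.192666 = 1.44267 m along the plane.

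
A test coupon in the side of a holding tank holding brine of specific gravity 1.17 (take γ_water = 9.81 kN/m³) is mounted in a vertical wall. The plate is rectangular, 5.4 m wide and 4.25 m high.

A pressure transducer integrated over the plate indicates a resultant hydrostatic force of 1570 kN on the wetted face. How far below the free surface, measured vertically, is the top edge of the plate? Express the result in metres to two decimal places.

d_top ≈ 3.84 m

γ = 1.17 × 9.81 = 11.4777 kN/m³.
A = 5.4 × 4.25 = 22.95 m².
From F = γ·h_c·A, the centroid depth is h_c = 1570/(11.4777 × 22.95) = 5.96022 m.
The centroid lies 4.25/2 = 2.125 m below the top edge, so the top edge sits at h_top = 5.96022 − 2.125 = 3.83522 m below the surface.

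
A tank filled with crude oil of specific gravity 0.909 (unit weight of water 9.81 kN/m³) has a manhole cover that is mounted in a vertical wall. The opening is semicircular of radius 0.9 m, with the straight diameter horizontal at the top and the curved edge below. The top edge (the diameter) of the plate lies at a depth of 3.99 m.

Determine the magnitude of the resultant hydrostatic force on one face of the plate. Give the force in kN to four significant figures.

F ≈ 49.60 kN

γ = 0.909 × 9.81 = 8.91729 kN/m³.
The centroid of a semicircle lies 4r/(3π) = 0.381972 m from the diameter, here below the top edge, so the centroid depth is h_c = 3.99 + 0.381972 = 4.37197 m.
A = πr²/2 = π × 0.9²/2 = 1.27235 m².
Resultant F = γ·h_c·A = 8.91729 × 4.37197 × 1.27235 = 49.604 kN.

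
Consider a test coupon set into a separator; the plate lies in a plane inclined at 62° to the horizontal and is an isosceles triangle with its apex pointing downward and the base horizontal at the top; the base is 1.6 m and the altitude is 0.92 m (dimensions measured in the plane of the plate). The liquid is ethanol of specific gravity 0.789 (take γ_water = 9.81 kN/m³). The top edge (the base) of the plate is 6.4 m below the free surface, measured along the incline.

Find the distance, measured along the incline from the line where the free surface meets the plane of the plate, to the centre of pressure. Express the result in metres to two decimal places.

γ = 0.789 × 9.81 = 7.74009 kN/m³.
Let θ = 62° be the plate's angle to the horizontal; measure y along the incline from where the plane meets the free surface. Vertical depth h = y·sinθ with sinθ = 0.882948.
With the apex down, the centroid sits h/3 = 0.92/3 = 0.306667 m below the base (the top edge), so y_c = 6.4 + 0.306667 = 6.70667 m and h_c = 6.70667 × 0.882948 = 5.92164 m.
A = ½ × 1.6 × 0.92 = 0.736 m².
Resultant F = γ·h_c·A = 7.74009 × 5.92164 × 0.736 = 33.7338 kN.
I_c = b·h³/36 = 1.6 × 0.92³/36 = 0.0346084 m⁴.
Centre of pressure: y_p = y_c + I_c/(y_c·A) = 6.70667 + 0.0346084/(6.70667 × 0.736) = 6.70667 + 0.00701127 = 6.71368 m along the plane.

y_p = 6.71 m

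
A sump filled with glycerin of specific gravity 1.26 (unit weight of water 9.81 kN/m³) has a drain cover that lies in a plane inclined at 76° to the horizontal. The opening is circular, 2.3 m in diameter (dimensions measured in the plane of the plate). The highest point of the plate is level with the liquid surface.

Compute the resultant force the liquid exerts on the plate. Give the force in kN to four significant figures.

γ = 1.26 × 9.81 = 12.3606 kN/m³.
Let θ = 76° be the plate's angle to the horizontal; measure y along the incline from where the plane meets the free surface. Vertical depth h = y·sinθ with sinθ = 0.970296.
The centroid is at the centre, 1.15 m below the top of the plate, so y_c = 1.15 m and h_c = 1.15 × 0.970296 = 1.11584 m.
A = π(1.15)² = 4.15476 m².
Resultant F = γ·h_c·A = 12.3606 × 1.11584 × 4.15476 = 57.3043 kN.

F ≈ 57.30 kN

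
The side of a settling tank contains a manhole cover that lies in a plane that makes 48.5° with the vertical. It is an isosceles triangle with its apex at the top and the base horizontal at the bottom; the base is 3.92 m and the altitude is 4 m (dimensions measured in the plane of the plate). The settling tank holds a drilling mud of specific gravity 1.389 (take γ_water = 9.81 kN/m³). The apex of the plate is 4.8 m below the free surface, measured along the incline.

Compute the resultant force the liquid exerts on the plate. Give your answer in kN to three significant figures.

γ = 1.389 × 9.81 = 13.62609 kN/m³.
The plate makes 48.5° with the vertical, i.e. θ = 90° − 48.5° = 41.5° to the horizontal. Measuring y along the incline from the free-surface line, vertical depth h = y·sinθ with sinθ = 0.662620.
With the apex up, the centroid sits 2h/3 = 2 × 4/3 = 2.66667 m below the apex, so y_c = 4.8 + 2.66667 = 7.46667 m and h_c = 7.46667 × 0.662620 = 4.94756 m.
A = ½ × 3.92 × 4 = 7.84 m².
Resultant F = γ·h_c·A = 13.62609 × 4.94756 × 7.84 = 528.541 kN.

F ≈ 529 kN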